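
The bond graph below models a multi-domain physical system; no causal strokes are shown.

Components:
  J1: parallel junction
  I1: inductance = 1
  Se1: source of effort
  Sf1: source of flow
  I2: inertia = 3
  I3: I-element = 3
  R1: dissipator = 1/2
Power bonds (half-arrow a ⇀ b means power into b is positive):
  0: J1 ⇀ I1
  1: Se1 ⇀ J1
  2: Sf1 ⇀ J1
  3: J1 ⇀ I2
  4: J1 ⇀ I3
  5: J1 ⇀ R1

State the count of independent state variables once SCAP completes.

3  (I1, I2, I3 all integral)

b1 |J1  (Se1 (Se) sets effort on bond)
b2 |Sf1  (Sf1 fixes flow; stroke at Sf1)
b0 |I1  (J1: bond 1 brought effort, rest push out)
b3 |I2  (0-jn J1 has e-setter on 1)
b4 |I3  (0-jn J1 has e-setter on 1)
b5 |R1  (0-jn J1 has e-setter on 1)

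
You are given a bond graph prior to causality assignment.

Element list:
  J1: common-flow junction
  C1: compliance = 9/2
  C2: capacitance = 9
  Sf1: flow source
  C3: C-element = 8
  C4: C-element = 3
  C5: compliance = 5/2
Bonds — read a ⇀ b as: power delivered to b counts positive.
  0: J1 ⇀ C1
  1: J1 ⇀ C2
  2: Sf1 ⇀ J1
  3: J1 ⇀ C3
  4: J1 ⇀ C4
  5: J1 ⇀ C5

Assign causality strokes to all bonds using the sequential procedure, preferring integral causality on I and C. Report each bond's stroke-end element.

#0 stroke at J1
#1 stroke at J1
#2 stroke at Sf1
#3 stroke at J1
#4 stroke at J1
#5 stroke at J1

bond 2 |Sf1  (Sf1: flow source, stroke at near end)
bond 0 |J1  (common-f at J1 fixed by 2)
bond 1 |J1  (1-jn J1 has f-setter on 2)
bond 3 |J1  (1-jn J1 has f-setter on 2)
bond 4 |J1  (J1: bond 2 brought flow, rest push out)
bond 5 |J1  (1-jn J1 has f-setter on 2)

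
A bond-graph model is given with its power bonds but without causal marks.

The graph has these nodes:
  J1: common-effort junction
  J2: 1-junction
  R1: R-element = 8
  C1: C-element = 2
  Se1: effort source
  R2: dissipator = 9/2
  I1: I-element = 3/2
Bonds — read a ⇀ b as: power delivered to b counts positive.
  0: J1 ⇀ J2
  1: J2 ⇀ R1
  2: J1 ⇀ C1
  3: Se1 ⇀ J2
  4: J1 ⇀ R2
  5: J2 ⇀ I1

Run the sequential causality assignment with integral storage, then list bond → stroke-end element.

#0 →J2
#1 →J2
#2 →J1
#3 →J2
#4 →R2
#5 →I1

#3 stroke at J2  (Se1 fixes effort; stroke away)
#2 stroke at J1  (prefer integral on C1)
#0 stroke at J2  (common-e at J1 fixed by 2)
#4 stroke at R2  (common-e at J1 fixed by 2)
#5 stroke at I1  (prefer integral on I1)
#1 stroke at J2  (J2 flow already set via bond 5)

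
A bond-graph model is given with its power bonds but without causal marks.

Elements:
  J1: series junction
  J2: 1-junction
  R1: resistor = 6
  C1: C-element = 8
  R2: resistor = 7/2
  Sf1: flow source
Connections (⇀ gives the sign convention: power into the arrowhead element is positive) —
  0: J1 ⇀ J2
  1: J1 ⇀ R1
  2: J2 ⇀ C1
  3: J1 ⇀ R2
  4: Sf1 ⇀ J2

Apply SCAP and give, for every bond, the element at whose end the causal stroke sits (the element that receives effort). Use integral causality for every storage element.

#0 stroke at J2
#1 stroke at J1
#2 stroke at J2
#3 stroke at J1
#4 stroke at Sf1

#4 |Sf1  (Sf1: flow source, stroke at near end)
#0 |J2  (J2: bond 4 brought flow, rest push out)
#2 |J2  (J2: bond 4 brought flow, rest push out)
#1 |J1  (J1: bond 0 brought flow, rest push out)
#3 |J1  (common-f at J1 fixed by 0)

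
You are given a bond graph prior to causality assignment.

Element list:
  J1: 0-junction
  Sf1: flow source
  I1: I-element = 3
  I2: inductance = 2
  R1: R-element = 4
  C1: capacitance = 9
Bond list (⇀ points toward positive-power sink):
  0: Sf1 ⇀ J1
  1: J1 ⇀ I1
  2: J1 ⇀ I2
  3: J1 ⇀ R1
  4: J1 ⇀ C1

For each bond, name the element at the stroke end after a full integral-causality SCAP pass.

β0 |Sf1  (Sf1 fixes flow; stroke at Sf1)
β1 |I1  (I1 integral (f out))
β2 |I2  (I2 integral (f out))
β4 |J1  (C1 integral (e out))
β3 |R1  (0-jn J1 has e-setter on 4)

b0 stroke at Sf1
b1 stroke at I1
b2 stroke at I2
b3 stroke at R1
b4 stroke at J1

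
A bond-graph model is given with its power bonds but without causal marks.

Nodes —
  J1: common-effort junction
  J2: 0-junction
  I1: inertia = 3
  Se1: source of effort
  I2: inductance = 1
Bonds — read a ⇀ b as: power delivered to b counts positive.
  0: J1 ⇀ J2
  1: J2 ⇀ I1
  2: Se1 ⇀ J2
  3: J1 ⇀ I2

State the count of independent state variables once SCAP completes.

b2 stroke at J2  (Se1 fixes effort; stroke away)
b0 stroke at J1  (common-e at J2 fixed by 2)
b1 stroke at I1  (common-e at J2 fixed by 2)
b3 stroke at I2  (0-jn J1 has e-setter on 0)

2  (I1, I2 all integral)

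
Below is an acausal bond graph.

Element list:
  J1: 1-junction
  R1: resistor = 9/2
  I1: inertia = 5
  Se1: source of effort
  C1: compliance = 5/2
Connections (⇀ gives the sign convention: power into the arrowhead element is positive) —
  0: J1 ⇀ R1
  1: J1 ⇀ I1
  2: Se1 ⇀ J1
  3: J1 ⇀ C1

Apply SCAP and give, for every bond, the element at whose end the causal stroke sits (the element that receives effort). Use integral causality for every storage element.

β2 stroke at J1  (source Se1 imposes e)
β1 stroke at I1  (I1: I, integral causality)
β0 stroke at J1  (common-f at J1 fixed by 1)
β3 stroke at J1  (1-jn J1 has f-setter on 1)

b0 stroke at J1
b1 stroke at I1
b2 stroke at J1
b3 stroke at J1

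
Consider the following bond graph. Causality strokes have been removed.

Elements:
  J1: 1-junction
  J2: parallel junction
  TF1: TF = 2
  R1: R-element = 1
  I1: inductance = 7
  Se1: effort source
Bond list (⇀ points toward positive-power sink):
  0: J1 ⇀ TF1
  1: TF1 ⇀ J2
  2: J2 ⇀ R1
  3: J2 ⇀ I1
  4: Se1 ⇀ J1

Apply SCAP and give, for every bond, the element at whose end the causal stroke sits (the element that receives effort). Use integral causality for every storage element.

#0 |TF1
#1 |J2
#2 |R1
#3 |I1
#4 |J1

#4 stroke→J1  (Se1 (Se) sets effort on bond)
#0 stroke→TF1  (closing 1-jn rule on J1)
#1 stroke→J2  (TF1 one-in-one-out from 0)
#2 stroke→R1  (J2: bond 1 brought effort, rest push out)
#3 stroke→I1  (0-jn J2 has e-setter on 1)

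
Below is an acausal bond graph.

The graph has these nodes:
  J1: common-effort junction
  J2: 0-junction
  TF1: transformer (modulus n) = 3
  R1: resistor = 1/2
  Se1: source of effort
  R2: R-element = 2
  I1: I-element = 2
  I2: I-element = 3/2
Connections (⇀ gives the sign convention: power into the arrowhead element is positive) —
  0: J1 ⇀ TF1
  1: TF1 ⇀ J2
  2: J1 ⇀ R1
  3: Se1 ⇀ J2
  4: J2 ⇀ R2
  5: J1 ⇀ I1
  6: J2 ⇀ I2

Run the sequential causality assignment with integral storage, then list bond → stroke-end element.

bond 0 stroke at J1
bond 1 stroke at TF1
bond 2 stroke at R1
bond 3 stroke at J2
bond 4 stroke at R2
bond 5 stroke at I1
bond 6 stroke at I2

bond 3 →J2  (Se1 fixes effort; stroke away)
bond 1 →TF1  (common-e at J2 fixed by 3)
bond 4 →R2  (J2: bond 3 brought effort, rest push out)
bond 6 →I2  (0-jn J2 has e-setter on 3)
bond 0 →J1  (TF1 one-in-one-out from 1)
bond 2 →R1  (J1: bond 0 brought effort, rest push out)
bond 5 →I1  (0-jn J1 has e-setter on 0)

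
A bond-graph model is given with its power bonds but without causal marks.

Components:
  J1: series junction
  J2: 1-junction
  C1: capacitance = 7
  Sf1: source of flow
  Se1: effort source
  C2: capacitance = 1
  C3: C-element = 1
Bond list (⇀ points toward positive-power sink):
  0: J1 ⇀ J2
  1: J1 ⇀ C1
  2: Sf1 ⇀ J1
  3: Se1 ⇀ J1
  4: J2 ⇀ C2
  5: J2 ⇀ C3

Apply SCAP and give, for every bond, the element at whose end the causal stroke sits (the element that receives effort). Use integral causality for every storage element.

b2 →Sf1  (Sf1 (Sf) sets flow on bond)
b3 →J1  (Se1 (Se) sets effort on bond)
b0 →J1  (J1 flow already set via bond 2)
b1 →J1  (1-jn J1 has f-setter on 2)
b4 →J2  (common-f at J2 fixed by 0)
b5 →J2  (J2 flow already set via bond 0)

b0 →J1
b1 →J1
b2 →Sf1
b3 →J1
b4 →J2
b5 →J2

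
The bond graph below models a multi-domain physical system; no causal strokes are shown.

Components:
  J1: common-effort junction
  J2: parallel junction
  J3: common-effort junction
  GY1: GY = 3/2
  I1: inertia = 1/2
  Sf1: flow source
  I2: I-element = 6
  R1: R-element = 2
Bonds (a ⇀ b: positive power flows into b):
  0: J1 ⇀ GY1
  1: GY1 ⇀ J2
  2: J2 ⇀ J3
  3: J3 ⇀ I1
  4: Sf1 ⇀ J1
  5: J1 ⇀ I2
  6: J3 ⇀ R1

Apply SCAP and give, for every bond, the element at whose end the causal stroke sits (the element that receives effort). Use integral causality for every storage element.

b0 stroke→J1
b1 stroke→J2
b2 stroke→J3
b3 stroke→I1
b4 stroke→Sf1
b5 stroke→I2
b6 stroke→R1

#4 stroke at Sf1  (source Sf1 imposes f)
#3 stroke at I1  (prefer integral on I1)
#5 stroke at I2  (I2: I, integral causality)
#0 stroke at J1  (only one effort-in slot at J1)
#1 stroke at J2  (through GY1, causality inverts; strokes same side of GY1)
#2 stroke at J3  (common-e at J2 fixed by 1)
#6 stroke at R1  (common-e at J3 fixed by 2)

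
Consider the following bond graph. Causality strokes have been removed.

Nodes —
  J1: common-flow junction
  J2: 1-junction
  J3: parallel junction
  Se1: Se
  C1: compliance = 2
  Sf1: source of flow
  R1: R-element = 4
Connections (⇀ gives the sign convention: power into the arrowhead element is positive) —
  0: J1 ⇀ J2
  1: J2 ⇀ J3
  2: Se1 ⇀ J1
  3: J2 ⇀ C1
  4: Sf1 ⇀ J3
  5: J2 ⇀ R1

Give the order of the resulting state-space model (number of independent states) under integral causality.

1  (C1 all integral)

#2 stroke at J1  (Se1 (Se) sets effort on bond)
#4 stroke at Sf1  (Sf1 fixes flow; stroke at Sf1)
#0 stroke at J2  (J1: last free bond brings flow in)
#1 stroke at J3  (J3 needs exactly one e-in)
#3 stroke at J2  (1-jn J2 has f-setter on 1)
#5 stroke at J2  (J2: bond 1 brought flow, rest push out)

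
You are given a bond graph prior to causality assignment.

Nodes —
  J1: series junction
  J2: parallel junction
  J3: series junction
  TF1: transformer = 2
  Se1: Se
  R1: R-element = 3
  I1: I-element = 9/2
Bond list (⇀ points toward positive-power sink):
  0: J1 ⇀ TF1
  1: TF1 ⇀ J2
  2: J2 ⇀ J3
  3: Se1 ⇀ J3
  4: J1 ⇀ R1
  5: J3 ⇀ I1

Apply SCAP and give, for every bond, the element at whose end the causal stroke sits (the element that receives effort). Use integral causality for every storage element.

β0 |TF1
β1 |J2
β2 |J3
β3 |J3
β4 |J1
β5 |I1

β3 stroke→J3  (source Se1 imposes e)
β5 stroke→I1  (I1: I, integral causality)
β2 stroke→J3  (J3: bond 5 brought flow, rest push out)
β1 stroke→J2  (J2 needs exactly one e-in)
β0 stroke→TF1  (through TF1, causality passes straight; one stroke at TF1)
β4 stroke→J1  (1-jn J1 has f-setter on 0)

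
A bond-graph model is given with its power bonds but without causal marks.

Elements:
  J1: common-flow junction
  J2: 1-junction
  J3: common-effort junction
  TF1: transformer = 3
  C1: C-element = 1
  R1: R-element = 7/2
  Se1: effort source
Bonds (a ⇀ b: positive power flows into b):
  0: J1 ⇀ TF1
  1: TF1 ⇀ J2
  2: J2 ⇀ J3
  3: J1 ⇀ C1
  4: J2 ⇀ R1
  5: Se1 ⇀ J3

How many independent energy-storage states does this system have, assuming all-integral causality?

1  (C1 all integral)

β5 stroke→J3  (Se1 (Se) sets effort on bond)
β2 stroke→J2  (J3: bond 5 brought effort, rest push out)
β3 stroke→J1  (C1: C, integral causality)
β0 stroke→TF1  (closing 1-jn rule on J1)
β1 stroke→J2  (TF1 one-in-one-out from 0)
β4 stroke→R1  (J2: last free bond brings flow in)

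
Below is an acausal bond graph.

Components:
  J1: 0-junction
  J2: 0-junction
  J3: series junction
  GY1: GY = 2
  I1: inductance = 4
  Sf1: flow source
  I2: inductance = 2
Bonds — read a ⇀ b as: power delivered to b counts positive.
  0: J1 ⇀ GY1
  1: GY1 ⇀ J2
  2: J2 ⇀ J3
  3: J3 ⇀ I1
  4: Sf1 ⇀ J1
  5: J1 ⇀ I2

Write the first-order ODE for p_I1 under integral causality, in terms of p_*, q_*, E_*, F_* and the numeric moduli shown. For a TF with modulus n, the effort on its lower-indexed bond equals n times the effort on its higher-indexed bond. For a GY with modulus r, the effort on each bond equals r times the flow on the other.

bond 4 →Sf1  (Sf1 (Sf) sets flow on bond)
bond 3 →I1  (I1 outputs flow p/I1)
bond 2 →J3  (1-jn J3 has f-setter on 3)
bond 1 →J2  (closing 0-jn rule on J2)
bond 0 →J1  (GY GY1: same side as bond 1)
bond 5 →I2  (J1 effort already set via bond 0)

dp_I1/dt = 2*F_Sf1 - p_I2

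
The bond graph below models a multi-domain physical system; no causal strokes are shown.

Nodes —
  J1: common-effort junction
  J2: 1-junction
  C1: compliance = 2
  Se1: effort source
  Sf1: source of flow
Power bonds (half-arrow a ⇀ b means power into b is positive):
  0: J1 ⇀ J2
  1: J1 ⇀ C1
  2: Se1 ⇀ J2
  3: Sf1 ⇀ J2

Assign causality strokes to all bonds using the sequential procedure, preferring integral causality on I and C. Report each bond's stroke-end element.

#2 stroke at J2  (source Se1 imposes e)
#3 stroke at Sf1  (source Sf1 imposes f)
#0 stroke at J2  (common-f at J2 fixed by 3)
#1 stroke at J1  (J1 needs exactly one e-in)

#0 stroke→J2
#1 stroke→J1
#2 stroke→J2
#3 stroke→Sf1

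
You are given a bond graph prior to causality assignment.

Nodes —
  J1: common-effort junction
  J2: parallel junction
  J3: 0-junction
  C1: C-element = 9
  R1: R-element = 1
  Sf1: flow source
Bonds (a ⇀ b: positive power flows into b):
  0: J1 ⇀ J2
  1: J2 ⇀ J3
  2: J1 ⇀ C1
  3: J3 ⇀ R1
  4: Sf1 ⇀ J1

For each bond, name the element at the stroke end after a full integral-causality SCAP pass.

#4 stroke→Sf1  (Sf1 (Sf) sets flow on bond)
#2 stroke→J1  (C1 outputs effort q/C1)
#0 stroke→J2  (J1 effort already set via bond 2)
#1 stroke→J3  (J2: bond 0 brought effort, rest push out)
#3 stroke→R1  (common-e at J3 fixed by 1)

bond 0 →J2
bond 1 →J3
bond 2 →J1
bond 3 →R1
bond 4 →Sf1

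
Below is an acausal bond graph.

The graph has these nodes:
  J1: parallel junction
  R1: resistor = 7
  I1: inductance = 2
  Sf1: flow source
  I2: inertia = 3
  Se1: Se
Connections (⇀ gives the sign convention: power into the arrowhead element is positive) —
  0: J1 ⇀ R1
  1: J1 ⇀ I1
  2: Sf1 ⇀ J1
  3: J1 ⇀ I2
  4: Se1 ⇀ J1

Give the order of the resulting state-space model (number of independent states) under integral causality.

2  (I1, I2 all integral)

#2 →Sf1  (Sf1 fixes flow; stroke at Sf1)
#4 →J1  (Se1 fixes effort; stroke away)
#0 →R1  (common-e at J1 fixed by 4)
#1 →I1  (0-jn J1 has e-setter on 4)
#3 →I2  (0-jn J1 has e-setter on 4)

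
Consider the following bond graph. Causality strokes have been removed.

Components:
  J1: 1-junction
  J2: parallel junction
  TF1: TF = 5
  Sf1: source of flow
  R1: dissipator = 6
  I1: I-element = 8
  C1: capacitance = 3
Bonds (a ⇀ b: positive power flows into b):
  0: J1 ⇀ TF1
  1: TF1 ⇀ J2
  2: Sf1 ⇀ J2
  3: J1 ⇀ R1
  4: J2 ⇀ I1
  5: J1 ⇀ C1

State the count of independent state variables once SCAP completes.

#2 stroke→Sf1  (Sf1 fixes flow; stroke at Sf1)
#4 stroke→I1  (I1 outputs flow p/I1)
#1 stroke→J2  (closing 0-jn rule on J2)
#0 stroke→TF1  (TF1 one-in-one-out from 1)
#3 stroke→J1  (1-jn J1 has f-setter on 0)
#5 stroke→J1  (J1 flow already set via bond 0)

2  (C1, I1 all integral)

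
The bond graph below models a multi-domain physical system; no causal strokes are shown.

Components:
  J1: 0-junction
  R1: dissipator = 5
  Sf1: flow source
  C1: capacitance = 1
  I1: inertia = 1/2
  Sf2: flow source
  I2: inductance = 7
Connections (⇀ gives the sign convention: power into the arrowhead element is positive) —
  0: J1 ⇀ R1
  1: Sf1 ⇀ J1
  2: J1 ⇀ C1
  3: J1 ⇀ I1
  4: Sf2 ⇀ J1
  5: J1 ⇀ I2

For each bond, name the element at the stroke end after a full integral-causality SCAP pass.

b1 stroke at Sf1  (Sf1: flow source, stroke at near end)
b4 stroke at Sf2  (Sf2: flow source, stroke at near end)
b2 stroke at J1  (C1: C, integral causality)
b0 stroke at R1  (common-e at J1 fixed by 2)
b3 stroke at I1  (common-e at J1 fixed by 2)
b5 stroke at I2  (common-e at J1 fixed by 2)

bond 0 stroke→R1
bond 1 stroke→Sf1
bond 2 stroke→J1
bond 3 stroke→I1
bond 4 stroke→Sf2
bond 5 stroke→I2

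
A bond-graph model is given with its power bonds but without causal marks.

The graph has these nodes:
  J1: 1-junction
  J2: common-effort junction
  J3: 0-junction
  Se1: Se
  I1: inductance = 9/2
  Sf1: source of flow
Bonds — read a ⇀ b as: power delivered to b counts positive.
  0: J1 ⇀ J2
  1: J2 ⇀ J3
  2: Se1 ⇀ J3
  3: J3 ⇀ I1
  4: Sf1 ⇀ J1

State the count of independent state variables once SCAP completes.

β2 stroke at J3  (Se1 (Se) sets effort on bond)
β4 stroke at Sf1  (Sf1 fixes flow; stroke at Sf1)
β0 stroke at J1  (J1: bond 4 brought flow, rest push out)
β1 stroke at J2  (J2: last free bond brings effort in)
β3 stroke at I1  (0-jn J3 has e-setter on 2)

1  (I1 all integral)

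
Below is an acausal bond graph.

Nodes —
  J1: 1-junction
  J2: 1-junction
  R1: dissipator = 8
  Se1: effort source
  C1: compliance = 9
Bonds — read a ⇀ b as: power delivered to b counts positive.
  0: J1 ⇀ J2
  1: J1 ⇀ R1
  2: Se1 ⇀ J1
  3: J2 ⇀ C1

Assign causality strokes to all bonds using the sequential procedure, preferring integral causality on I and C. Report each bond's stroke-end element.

β0 stroke at J1
β1 stroke at R1
β2 stroke at J1
β3 stroke at J2

#2 |J1  (Se1: effort source, stroke at far end)
#3 |J2  (prefer integral on C1)
#0 |J1  (closing 1-jn rule on J2)
#1 |R1  (closing 1-jn rule on J1)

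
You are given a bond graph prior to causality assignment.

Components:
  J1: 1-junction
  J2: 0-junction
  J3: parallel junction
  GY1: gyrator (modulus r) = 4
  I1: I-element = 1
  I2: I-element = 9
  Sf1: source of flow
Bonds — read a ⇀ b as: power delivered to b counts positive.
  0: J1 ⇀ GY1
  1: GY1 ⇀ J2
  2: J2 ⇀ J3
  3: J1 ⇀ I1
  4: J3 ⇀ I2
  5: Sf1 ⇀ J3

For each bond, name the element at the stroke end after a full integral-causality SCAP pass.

#5 stroke at Sf1  (Sf1: flow source, stroke at near end)
#3 stroke at I1  (I1 outputs flow p/I1)
#0 stroke at J1  (1-jn J1 has f-setter on 3)
#1 stroke at J2  (through GY1, causality inverts; strokes same side of GY1)
#2 stroke at J3  (J2 effort already set via bond 1)
#4 stroke at I2  (0-jn J3 has e-setter on 2)

b0 stroke at J1
b1 stroke at J2
b2 stroke at J3
b3 stroke at I1
b4 stroke at I2
b5 stroke at Sf1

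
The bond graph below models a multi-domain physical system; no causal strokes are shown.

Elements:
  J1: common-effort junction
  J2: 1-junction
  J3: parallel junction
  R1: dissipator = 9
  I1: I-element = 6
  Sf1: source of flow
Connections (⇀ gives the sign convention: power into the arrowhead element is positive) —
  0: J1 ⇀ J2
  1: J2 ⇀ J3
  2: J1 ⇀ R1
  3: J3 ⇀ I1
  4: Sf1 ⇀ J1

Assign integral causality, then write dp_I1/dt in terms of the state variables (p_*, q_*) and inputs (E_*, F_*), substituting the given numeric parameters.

b4 stroke at Sf1  (source Sf1 imposes f)
b3 stroke at I1  (I1: I, integral causality)
b1 stroke at J3  (closing 0-jn rule on J3)
b0 stroke at J2  (J2 flow already set via bond 1)
b2 stroke at J1  (closing 0-jn rule on J1)

dp_I1/dt = 9*F_Sf1 - 3*p_I1/2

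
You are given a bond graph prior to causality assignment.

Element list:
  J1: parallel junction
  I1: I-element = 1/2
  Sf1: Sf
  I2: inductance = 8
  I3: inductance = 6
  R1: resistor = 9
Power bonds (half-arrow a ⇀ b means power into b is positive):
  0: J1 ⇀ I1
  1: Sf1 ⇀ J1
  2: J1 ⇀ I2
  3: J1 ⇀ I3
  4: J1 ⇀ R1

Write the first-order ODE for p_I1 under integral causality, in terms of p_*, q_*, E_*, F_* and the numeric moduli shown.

bond 1 |Sf1  (source Sf1 imposes f)
bond 0 |I1  (I1: I, integral causality)
bond 2 |I2  (I2 integral (f out))
bond 3 |I3  (I3: I, integral causality)
bond 4 |J1  (J1 needs exactly one e-in)

dp_I1/dt = 9*F_Sf1 - 18*p_I1 - 9*p_I2/8 - 3*p_I3/2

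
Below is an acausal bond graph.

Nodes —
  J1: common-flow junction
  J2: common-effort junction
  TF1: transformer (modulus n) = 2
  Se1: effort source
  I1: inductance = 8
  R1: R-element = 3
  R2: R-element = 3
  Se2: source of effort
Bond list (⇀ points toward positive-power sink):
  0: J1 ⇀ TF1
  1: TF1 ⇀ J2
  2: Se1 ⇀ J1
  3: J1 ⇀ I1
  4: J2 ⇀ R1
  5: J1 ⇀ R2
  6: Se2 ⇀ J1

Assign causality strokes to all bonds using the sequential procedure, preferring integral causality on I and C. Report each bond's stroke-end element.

b0 →J1
b1 →TF1
b2 →J1
b3 →I1
b4 →J2
b5 →J1
b6 →J1

b2 →J1  (Se1: effort source, stroke at far end)
b6 →J1  (source Se2 imposes e)
b3 →I1  (prefer integral on I1)
b0 →J1  (J1 flow already set via bond 3)
b5 →J1  (J1: bond 3 brought flow, rest push out)
b1 →TF1  (TF TF1: opposite of bond 0)
b4 →J2  (only one effort-in slot at J2)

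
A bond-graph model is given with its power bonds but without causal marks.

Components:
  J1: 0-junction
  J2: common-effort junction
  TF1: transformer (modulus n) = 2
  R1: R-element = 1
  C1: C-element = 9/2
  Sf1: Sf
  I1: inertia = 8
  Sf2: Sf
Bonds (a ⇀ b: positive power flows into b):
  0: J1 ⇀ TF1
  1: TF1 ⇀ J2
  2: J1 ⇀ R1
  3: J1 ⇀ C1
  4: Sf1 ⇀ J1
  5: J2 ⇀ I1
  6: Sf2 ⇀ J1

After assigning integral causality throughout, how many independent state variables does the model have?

bond 4 stroke→Sf1  (source Sf1 imposes f)
bond 6 stroke→Sf2  (Sf2 fixes flow; stroke at Sf2)
bond 3 stroke→J1  (prefer integral on C1)
bond 0 stroke→TF1  (0-jn J1 has e-setter on 3)
bond 2 stroke→R1  (common-e at J1 fixed by 3)
bond 1 stroke→J2  (TF1 one-in-one-out from 0)
bond 5 stroke→I1  (0-jn J2 has e-setter on 1)

2  (C1, I1 all integral)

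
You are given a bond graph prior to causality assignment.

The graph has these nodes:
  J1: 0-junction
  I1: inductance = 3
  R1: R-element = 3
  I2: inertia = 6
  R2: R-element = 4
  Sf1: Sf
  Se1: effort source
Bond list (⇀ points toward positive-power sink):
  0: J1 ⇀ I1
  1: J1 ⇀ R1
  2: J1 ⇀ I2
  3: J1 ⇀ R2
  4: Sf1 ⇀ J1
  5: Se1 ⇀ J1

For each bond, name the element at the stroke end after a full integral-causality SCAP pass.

#4 →Sf1  (Sf1 (Sf) sets flow on bond)
#5 →J1  (source Se1 imposes e)
#0 →I1  (J1 effort already set via bond 5)
#1 →R1  (J1: bond 5 brought effort, rest push out)
#2 →I2  (J1: bond 5 brought effort, rest push out)
#3 →R2  (common-e at J1 fixed by 5)

bond 0 →I1
bond 1 →R1
bond 2 →I2
bond 3 →R2
bond 4 →Sf1
bond 5 →J1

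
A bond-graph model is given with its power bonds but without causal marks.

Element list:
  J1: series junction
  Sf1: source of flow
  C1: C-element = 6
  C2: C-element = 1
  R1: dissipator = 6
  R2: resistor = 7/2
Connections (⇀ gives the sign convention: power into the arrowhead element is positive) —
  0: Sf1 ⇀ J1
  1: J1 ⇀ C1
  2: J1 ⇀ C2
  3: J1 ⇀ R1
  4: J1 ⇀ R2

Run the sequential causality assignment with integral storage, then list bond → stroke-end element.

bond 0 |Sf1
bond 1 |J1
bond 2 |J1
bond 3 |J1
bond 4 |J1

bond 0 |Sf1  (Sf1: flow source, stroke at near end)
bond 1 |J1  (common-f at J1 fixed by 0)
bond 2 |J1  (common-f at J1 fixed by 0)
bond 3 |J1  (1-jn J1 has f-setter on 0)
bond 4 |J1  (common-f at J1 fixed by 0)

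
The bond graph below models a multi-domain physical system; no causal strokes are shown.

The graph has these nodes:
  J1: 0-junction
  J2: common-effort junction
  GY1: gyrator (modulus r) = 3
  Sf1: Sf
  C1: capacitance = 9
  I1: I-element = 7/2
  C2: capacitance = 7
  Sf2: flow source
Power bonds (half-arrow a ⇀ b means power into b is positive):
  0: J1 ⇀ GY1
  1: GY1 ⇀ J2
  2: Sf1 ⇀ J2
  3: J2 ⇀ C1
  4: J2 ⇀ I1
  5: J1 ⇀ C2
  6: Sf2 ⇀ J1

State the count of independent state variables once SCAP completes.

3  (C1, C2, I1 all integral)

#2 stroke at Sf1  (source Sf1 imposes f)
#6 stroke at Sf2  (Sf2 fixes flow; stroke at Sf2)
#3 stroke at J2  (C1: C, integral causality)
#1 stroke at GY1  (0-jn J2 has e-setter on 3)
#4 stroke at I1  (J2: bond 3 brought effort, rest push out)
#0 stroke at GY1  (GY GY1: same side as bond 1)
#5 stroke at J1  (J1: last free bond brings effort in)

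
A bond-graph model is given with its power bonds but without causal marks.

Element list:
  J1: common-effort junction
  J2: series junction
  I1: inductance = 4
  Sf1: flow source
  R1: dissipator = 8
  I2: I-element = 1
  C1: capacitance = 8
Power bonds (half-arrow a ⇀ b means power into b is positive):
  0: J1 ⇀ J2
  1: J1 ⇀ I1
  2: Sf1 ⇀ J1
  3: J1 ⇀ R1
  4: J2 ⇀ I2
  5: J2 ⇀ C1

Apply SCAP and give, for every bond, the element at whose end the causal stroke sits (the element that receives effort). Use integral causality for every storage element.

bond 0 →J2
bond 1 →I1
bond 2 →Sf1
bond 3 →J1
bond 4 →I2
bond 5 →J2

#2 |Sf1  (source Sf1 imposes f)
#1 |I1  (I1 outputs flow p/I1)
#4 |I2  (I2 integral (f out))
#0 |J2  (common-f at J2 fixed by 4)
#5 |J2  (J2: bond 4 brought flow, rest push out)
#3 |J1  (J1: last free bond brings effort in)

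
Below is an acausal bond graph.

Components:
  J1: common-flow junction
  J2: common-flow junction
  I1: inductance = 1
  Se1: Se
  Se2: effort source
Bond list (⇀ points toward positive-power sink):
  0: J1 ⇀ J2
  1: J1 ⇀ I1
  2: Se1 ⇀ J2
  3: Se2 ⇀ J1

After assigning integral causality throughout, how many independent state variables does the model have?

1  (I1 all integral)

bond 2 →J2  (Se1 (Se) sets effort on bond)
bond 3 →J1  (source Se2 imposes e)
bond 0 →J1  (only one flow-in slot at J2)
bond 1 →I1  (closing 1-jn rule on J1)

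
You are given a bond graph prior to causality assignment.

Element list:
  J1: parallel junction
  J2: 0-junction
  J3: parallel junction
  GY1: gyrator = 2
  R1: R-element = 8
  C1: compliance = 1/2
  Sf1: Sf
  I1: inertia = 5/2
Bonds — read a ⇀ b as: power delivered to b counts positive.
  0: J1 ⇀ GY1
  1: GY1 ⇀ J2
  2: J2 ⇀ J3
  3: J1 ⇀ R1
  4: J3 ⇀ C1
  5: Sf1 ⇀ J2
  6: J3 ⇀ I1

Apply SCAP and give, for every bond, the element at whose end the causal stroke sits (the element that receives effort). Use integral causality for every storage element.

β5 →Sf1  (Sf1 fixes flow; stroke at Sf1)
β4 →J3  (C1 outputs effort q/C1)
β2 →J2  (J3: bond 4 brought effort, rest push out)
β6 →I1  (0-jn J3 has e-setter on 4)
β1 →GY1  (common-e at J2 fixed by 2)
β0 →GY1  (GY1: gyrator matches bond 1)
β3 →J1  (closing 0-jn rule on J1)

#0 |GY1
#1 |GY1
#2 |J2
#3 |J1
#4 |J3
#5 |Sf1
#6 |I1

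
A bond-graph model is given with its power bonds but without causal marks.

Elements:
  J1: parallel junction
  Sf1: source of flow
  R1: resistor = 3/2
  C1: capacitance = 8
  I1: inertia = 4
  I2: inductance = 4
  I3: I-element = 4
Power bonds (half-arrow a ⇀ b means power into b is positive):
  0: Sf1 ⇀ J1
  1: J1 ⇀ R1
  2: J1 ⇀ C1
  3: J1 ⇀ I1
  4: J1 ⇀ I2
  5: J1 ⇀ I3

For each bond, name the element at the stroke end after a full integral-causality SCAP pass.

β0 stroke→Sf1
β1 stroke→R1
β2 stroke→J1
β3 stroke→I1
β4 stroke→I2
β5 stroke→I3

β0 stroke at Sf1  (source Sf1 imposes f)
β2 stroke at J1  (prefer integral on C1)
β1 stroke at R1  (common-e at J1 fixed by 2)
β3 stroke at I1  (0-jn J1 has e-setter on 2)
β4 stroke at I2  (J1 effort already set via bond 2)
β5 stroke at I3  (J1 effort already set via bond 2)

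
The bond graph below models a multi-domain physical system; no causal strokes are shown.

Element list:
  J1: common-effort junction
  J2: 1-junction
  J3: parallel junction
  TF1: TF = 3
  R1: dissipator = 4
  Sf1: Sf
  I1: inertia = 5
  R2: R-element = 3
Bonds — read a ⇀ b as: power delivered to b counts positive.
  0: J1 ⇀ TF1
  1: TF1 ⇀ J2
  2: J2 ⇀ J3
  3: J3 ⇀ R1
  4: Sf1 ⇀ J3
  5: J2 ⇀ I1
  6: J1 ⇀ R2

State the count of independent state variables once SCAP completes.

1  (I1 all integral)

bond 4 |Sf1  (Sf1 (Sf) sets flow on bond)
bond 5 |I1  (I1 outputs flow p/I1)
bond 1 |J2  (J2: bond 5 brought flow, rest push out)
bond 2 |J2  (J2: bond 5 brought flow, rest push out)
bond 3 |J3  (only one effort-in slot at J3)
bond 0 |TF1  (through TF1, causality passes straight; one stroke at TF1)
bond 6 |J1  (only one effort-in slot at J1)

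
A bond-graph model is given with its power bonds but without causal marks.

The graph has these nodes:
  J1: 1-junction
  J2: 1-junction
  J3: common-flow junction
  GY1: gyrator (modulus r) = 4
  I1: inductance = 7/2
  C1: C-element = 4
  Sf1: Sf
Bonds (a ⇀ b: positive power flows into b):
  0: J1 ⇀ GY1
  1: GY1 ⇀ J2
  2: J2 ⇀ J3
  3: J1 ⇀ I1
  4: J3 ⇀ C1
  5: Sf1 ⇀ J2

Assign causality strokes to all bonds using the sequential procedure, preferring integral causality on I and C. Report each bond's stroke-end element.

β5 |Sf1  (Sf1: flow source, stroke at near end)
β1 |J2  (J2: bond 5 brought flow, rest push out)
β2 |J2  (common-f at J2 fixed by 5)
β4 |J3  (1-jn J3 has f-setter on 2)
β0 |J1  (through GY1, causality inverts; strokes same side of GY1)
β3 |I1  (closing 1-jn rule on J1)

bond 0 stroke→J1
bond 1 stroke→J2
bond 2 stroke→J2
bond 3 stroke→I1
bond 4 stroke→J3
bond 5 stroke→Sf1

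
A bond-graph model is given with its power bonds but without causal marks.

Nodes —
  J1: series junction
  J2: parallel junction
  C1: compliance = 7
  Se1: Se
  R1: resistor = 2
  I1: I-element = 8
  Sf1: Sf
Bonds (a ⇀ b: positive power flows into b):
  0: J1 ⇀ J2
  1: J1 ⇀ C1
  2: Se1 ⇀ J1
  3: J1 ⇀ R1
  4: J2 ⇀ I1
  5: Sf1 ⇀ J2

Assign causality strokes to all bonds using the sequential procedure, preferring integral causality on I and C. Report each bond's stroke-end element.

β0 stroke at J2
β1 stroke at J1
β2 stroke at J1
β3 stroke at J1
β4 stroke at I1
β5 stroke at Sf1

bond 2 →J1  (Se1 fixes effort; stroke away)
bond 5 →Sf1  (source Sf1 imposes f)
bond 1 →J1  (C1: C, integral causality)
bond 4 →I1  (prefer integral on I1)
bond 0 →J2  (J2: last free bond brings effort in)
bond 3 →J1  (1-jn J1 has f-setter on 0)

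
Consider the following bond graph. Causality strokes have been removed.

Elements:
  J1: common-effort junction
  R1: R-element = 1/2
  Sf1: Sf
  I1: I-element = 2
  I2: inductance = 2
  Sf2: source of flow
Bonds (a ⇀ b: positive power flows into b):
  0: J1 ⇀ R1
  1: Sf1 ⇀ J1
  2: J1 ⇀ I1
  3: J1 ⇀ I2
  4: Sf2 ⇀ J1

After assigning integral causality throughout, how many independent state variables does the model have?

2  (I1, I2 all integral)

β1 stroke→Sf1  (Sf1 (Sf) sets flow on bond)
β4 stroke→Sf2  (Sf2: flow source, stroke at near end)
β2 stroke→I1  (I1 integral (f out))
β3 stroke→I2  (I2: I, integral causality)
β0 stroke→J1  (closing 0-jn rule on J1)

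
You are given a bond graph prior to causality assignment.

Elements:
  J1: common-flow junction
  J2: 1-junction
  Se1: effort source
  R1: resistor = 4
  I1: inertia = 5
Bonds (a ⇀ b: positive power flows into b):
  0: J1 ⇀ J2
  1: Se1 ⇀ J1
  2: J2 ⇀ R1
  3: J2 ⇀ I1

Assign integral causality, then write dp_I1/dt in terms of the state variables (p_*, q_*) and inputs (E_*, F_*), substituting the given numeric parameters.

b1 stroke→J1  (Se1: effort source, stroke at far end)
b0 stroke→J2  (only one flow-in slot at J1)
b3 stroke→I1  (I1 integral (f out))
b2 stroke→J2  (J2: bond 3 brought flow, rest push out)

dp_I1/dt = E_Se1 - 4*p_I1/5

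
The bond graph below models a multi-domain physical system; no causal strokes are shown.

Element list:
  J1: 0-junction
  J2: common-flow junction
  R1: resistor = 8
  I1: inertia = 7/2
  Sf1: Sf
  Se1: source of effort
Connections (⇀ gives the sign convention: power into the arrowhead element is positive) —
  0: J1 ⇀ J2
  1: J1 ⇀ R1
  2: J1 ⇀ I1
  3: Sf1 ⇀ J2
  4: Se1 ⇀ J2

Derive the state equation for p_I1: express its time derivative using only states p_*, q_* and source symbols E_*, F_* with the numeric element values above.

dp_I1/dt = -8*F_Sf1 - 16*p_I1/7

#3 |Sf1  (Sf1 fixes flow; stroke at Sf1)
#4 |J2  (Se1 fixes effort; stroke away)
#0 |J2  (J2: bond 3 brought flow, rest push out)
#2 |I1  (prefer integral on I1)
#1 |J1  (J1: last free bond brings effort in)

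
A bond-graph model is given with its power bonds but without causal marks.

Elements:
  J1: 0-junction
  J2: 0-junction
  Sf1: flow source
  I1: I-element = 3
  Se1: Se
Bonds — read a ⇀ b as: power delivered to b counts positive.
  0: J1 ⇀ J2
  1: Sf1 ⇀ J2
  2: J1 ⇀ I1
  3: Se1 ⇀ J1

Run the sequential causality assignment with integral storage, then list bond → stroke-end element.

β1 |Sf1  (Sf1 (Sf) sets flow on bond)
β3 |J1  (Se1: effort source, stroke at far end)
β0 |J2  (common-e at J1 fixed by 3)
β2 |I1  (common-e at J1 fixed by 3)

b0 stroke→J2
b1 stroke→Sf1
b2 stroke→I1
b3 stroke→J1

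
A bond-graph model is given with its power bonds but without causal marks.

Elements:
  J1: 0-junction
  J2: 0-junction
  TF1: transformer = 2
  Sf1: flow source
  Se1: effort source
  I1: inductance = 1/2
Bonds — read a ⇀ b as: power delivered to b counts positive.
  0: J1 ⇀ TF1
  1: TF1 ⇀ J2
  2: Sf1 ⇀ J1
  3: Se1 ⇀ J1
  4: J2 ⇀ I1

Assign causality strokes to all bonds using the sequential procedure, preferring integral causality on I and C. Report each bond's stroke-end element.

bond 2 stroke at Sf1  (Sf1 (Sf) sets flow on bond)
bond 3 stroke at J1  (Se1 (Se) sets effort on bond)
bond 0 stroke at TF1  (J1: bond 3 brought effort, rest push out)
bond 1 stroke at J2  (TF1: transformer flips bond 0)
bond 4 stroke at I1  (J2: bond 1 brought effort, rest push out)

b0 stroke at TF1
b1 stroke at J2
b2 stroke at Sf1
b3 stroke at J1
b4 stroke at I1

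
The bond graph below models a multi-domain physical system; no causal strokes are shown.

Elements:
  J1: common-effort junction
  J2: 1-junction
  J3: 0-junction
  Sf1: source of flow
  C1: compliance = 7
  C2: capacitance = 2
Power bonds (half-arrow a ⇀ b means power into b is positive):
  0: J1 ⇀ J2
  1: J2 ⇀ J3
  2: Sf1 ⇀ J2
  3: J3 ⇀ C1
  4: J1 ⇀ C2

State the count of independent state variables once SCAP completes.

2  (C1, C2 all integral)

#2 |Sf1  (source Sf1 imposes f)
#0 |J2  (J2: bond 2 brought flow, rest push out)
#1 |J2  (J2 flow already set via bond 2)
#3 |J3  (J3 needs exactly one e-in)
#4 |J1  (J1: last free bond brings effort in)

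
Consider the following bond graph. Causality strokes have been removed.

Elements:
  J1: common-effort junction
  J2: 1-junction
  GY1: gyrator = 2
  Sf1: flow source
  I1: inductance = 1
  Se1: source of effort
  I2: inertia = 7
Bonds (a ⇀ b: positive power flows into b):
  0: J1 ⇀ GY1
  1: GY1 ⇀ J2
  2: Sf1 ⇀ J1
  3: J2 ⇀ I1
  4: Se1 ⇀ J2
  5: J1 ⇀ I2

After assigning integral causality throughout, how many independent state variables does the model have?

2  (I1, I2 all integral)

b2 stroke at Sf1  (Sf1: flow source, stroke at near end)
b4 stroke at J2  (Se1 fixes effort; stroke away)
b3 stroke at I1  (prefer integral on I1)
b1 stroke at J2  (common-f at J2 fixed by 3)
b0 stroke at J1  (GY1 both-in/both-out from 1)
b5 stroke at I2  (J1 effort already set via bond 0)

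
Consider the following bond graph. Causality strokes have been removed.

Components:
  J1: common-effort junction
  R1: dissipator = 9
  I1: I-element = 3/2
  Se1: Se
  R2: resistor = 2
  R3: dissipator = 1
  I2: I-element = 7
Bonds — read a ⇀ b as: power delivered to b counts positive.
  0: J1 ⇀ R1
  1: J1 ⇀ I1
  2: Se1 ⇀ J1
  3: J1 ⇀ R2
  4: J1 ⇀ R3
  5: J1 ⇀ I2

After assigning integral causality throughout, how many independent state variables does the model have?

2  (I1, I2 all integral)

#2 →J1  (Se1 (Se) sets effort on bond)
#0 →R1  (0-jn J1 has e-setter on 2)
#1 →I1  (common-e at J1 fixed by 2)
#3 →R2  (J1: bond 2 brought effort, rest push out)
#4 →R3  (J1 effort already set via bond 2)
#5 →I2  (common-e at J1 fixed by 2)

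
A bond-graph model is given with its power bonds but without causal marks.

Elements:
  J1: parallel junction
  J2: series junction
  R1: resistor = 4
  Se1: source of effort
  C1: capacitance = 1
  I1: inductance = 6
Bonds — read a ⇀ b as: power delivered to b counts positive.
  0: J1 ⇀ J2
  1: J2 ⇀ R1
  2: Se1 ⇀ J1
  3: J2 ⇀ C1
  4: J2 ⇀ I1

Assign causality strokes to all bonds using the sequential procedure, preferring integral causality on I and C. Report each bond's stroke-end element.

#0 |J2
#1 |J2
#2 |J1
#3 |J2
#4 |I1

bond 2 stroke at J1  (Se1: effort source, stroke at far end)
bond 0 stroke at J2  (J1: bond 2 brought effort, rest push out)
bond 3 stroke at J2  (C1 integral (e out))
bond 4 stroke at I1  (I1: I, integral causality)
bond 1 stroke at J2  (common-f at J2 fixed by 4)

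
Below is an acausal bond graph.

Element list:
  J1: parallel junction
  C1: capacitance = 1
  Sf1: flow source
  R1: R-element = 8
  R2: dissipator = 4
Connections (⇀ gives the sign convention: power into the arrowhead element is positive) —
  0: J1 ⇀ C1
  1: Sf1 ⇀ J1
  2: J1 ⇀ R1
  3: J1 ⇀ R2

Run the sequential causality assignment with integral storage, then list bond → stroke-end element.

#0 |J1
#1 |Sf1
#2 |R1
#3 |R2

bond 1 stroke at Sf1  (Sf1: flow source, stroke at near end)
bond 0 stroke at J1  (C1: C, integral causality)
bond 2 stroke at R1  (0-jn J1 has e-setter on 0)
bond 3 stroke at R2  (J1 effort already set via bond 0)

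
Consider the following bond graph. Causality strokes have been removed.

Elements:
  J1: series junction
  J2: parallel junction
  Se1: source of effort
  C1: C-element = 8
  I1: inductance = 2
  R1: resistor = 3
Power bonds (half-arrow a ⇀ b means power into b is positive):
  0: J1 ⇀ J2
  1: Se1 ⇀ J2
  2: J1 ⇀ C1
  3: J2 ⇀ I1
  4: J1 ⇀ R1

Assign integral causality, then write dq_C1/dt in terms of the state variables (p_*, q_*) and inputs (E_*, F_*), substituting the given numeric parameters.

bond 1 →J2  (Se1 (Se) sets effort on bond)
bond 0 →J1  (J2: bond 1 brought effort, rest push out)
bond 3 →I1  (common-e at J2 fixed by 1)
bond 2 →J1  (C1: C, integral causality)
bond 4 →R1  (J1 needs exactly one f-in)

dq_C1/dt = -E_Se1/3 - q_C1/24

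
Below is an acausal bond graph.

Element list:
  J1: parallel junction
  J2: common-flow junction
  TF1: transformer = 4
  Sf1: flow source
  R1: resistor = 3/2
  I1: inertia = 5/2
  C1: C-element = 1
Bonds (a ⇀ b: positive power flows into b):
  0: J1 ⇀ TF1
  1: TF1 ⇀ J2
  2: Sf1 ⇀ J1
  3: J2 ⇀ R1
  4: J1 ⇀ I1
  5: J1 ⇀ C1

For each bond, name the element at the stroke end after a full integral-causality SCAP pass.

b0 stroke→TF1
b1 stroke→J2
b2 stroke→Sf1
b3 stroke→R1
b4 stroke→I1
b5 stroke→J1

β2 stroke at Sf1  (Sf1: flow source, stroke at near end)
β4 stroke at I1  (prefer integral on I1)
β5 stroke at J1  (prefer integral on C1)
β0 stroke at TF1  (common-e at J1 fixed by 5)
β1 stroke at J2  (through TF1, causality passes straight; one stroke at TF1)
β3 stroke at R1  (only one flow-in slot at J2)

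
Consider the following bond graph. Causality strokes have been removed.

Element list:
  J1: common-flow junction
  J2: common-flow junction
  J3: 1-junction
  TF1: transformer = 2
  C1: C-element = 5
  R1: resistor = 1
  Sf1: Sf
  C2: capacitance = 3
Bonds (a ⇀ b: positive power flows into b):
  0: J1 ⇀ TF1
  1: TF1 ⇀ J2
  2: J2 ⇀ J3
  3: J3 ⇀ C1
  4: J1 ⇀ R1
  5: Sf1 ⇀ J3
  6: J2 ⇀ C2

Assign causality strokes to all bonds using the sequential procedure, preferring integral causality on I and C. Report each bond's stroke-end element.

b5 →Sf1  (Sf1: flow source, stroke at near end)
b2 →J3  (1-jn J3 has f-setter on 5)
b3 →J3  (J3: bond 5 brought flow, rest push out)
b1 →J2  (J2: bond 2 brought flow, rest push out)
b6 →J2  (1-jn J2 has f-setter on 2)
b0 →TF1  (TF1 one-in-one-out from 1)
b4 →J1  (J1 flow already set via bond 0)

bond 0 |TF1
bond 1 |J2
bond 2 |J3
bond 3 |J3
bond 4 |J1
bond 5 |Sf1
bond 6 |J2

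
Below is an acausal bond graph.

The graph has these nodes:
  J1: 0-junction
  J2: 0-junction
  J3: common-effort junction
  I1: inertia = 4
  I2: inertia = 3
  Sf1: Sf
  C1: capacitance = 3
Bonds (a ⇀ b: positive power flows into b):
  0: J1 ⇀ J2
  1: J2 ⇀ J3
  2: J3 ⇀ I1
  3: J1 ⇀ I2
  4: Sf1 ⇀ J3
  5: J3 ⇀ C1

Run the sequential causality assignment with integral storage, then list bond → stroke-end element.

bond 0 stroke→J1
bond 1 stroke→J2
bond 2 stroke→I1
bond 3 stroke→I2
bond 4 stroke→Sf1
bond 5 stroke→J3

β4 stroke at Sf1  (Sf1: flow source, stroke at near end)
β2 stroke at I1  (I1 outputs flow p/I1)
β3 stroke at I2  (I2: I, integral causality)
β0 stroke at J1  (only one effort-in slot at J1)
β1 stroke at J2  (closing 0-jn rule on J2)
β5 stroke at J3  (only one effort-in slot at J3)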